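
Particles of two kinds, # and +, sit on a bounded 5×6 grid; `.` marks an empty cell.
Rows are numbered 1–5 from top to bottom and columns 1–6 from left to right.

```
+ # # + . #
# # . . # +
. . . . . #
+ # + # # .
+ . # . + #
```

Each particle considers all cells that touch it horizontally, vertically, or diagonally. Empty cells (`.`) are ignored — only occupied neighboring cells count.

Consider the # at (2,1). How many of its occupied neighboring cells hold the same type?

2

Occupied neighbors of (2,1): (1,1)=+, (1,2)=#, (2,2)=#.
Same type (#): 2 of 3.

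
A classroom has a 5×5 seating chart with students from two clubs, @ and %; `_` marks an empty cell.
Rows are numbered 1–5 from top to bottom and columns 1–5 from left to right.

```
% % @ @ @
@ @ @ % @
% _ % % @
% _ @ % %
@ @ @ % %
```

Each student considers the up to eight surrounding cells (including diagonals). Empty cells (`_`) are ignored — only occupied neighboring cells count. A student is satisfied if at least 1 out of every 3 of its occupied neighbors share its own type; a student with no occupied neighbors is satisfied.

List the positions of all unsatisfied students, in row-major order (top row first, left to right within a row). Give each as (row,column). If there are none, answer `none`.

(1,2), (2,1), (2,4), (3,5)

Row 1: (1,1)% 1/3 satisfied · (1,2)% 1/5 not · (1,3)@ 3/5 satisfied · (1,4)@ 4/5 satisfied · (1,5)@ 2/3 satisfied
Row 2: (2,1)@ 1/4 not · (2,2)@ 3/7 satisfied · (2,3)@ 3/7 satisfied · (2,4)% 2/8 not · (2,5)@ 3/5 satisfied
Row 3: (3,1)% 1/3 satisfied · (3,3)% 3/6 satisfied · (3,4)% 4/8 satisfied · (3,5)@ 1/5 not
Row 4: (4,1)% 1/3 satisfied · (4,3)@ 2/6 satisfied · (4,4)% 5/8 satisfied · (4,5)% 4/5 satisfied
Row 5: (5,1)@ 1/2 satisfied · (5,2)@ 3/4 satisfied · (5,3)@ 2/4 satisfied · (5,4)% 3/5 satisfied · (5,5)% 3/3 satisfied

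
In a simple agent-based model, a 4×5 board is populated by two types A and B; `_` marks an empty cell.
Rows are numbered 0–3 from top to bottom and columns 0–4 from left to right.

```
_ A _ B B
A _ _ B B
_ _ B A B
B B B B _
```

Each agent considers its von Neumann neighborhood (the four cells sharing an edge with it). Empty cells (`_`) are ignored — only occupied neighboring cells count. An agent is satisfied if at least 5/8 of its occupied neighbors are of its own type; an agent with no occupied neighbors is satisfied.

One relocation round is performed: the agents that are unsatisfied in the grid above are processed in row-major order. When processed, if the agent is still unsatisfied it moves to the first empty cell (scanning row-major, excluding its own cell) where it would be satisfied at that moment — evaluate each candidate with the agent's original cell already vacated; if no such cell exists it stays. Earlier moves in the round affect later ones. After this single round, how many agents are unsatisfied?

0

Initially unsatisfied (in order): (2,2), (2,3), (2,4), (3,3).
  (2,2) → (1,2).
  (2,3) → (0,0).
  (2,4): now satisfied by earlier moves; stays.
  (3,3): now satisfied by earlier moves; stays.
Resulting grid:
A A _ B B
A _ B B B
_ _ _ _ B
B B B B _
All satisfied now.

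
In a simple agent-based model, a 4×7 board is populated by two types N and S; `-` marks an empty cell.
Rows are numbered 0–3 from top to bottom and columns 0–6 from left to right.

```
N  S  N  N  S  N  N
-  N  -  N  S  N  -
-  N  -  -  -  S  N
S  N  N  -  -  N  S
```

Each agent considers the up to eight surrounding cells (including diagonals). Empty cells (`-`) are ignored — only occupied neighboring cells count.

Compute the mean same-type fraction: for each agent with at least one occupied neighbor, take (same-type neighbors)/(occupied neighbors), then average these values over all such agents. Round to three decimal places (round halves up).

Row 0: (0,0)N 1/2 · (0,1)S 0/3 · (0,2)N 3/4 · (0,3)N 2/4 · (0,4)S 1/5 · (0,5)N 2/4 · (0,6)N 2/2
Row 1: (1,1)N 3/4 · (1,3)N 2/4 · (1,4)S 2/6 · (1,5)N 3/6
Row 2: (2,1)N 3/4 · (2,5)S 2/5 · (2,6)N 2/4
Row 3: (3,0)S 0/2 · (3,1)N 2/3 · (3,2)N 2/2 · (3,5)N 1/3 · (3,6)S 1/3
Sum over 19 agents: 1/2 + 0/3 + 3/4 + 2/4 + 1/5 + 2/4 + 2/2 + 3/4 + 2/4 + 2/6 + 3/6 + 3/4 + 2/5 + 2/4 + 0/2 + 2/3 + 2/2 + 1/3 + 1/3 = 571/60; mean = 571/60 ÷ 19 = 571/1140 = 0.500877… → 0.501.

0.501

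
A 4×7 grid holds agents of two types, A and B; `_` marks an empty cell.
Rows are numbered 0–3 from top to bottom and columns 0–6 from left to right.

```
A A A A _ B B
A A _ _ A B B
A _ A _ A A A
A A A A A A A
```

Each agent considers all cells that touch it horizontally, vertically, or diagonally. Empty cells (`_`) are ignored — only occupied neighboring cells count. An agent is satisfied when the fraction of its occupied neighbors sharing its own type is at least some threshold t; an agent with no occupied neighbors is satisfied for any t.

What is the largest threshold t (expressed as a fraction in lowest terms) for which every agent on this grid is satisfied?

Row 0: (0,0)A 3/3 · (0,1)A 4/4 · (0,2)A 3/3 · (0,3)A 2/2 · (0,5)B 3/4 · (0,6)B 3/3
Row 1: (1,0)A 4/4 · (1,1)A 6/6 · (1,4)A 3/5 · (1,5)B 3/7 · (1,6)B 3/5
Row 2: (2,0)A 4/4 · (2,2)A 4/4 · (2,4)A 5/6 · (2,5)A 6/8 · (2,6)A 3/5
Row 3: (3,0)A 2/2 · (3,1)A 4/4 · (3,2)A 3/3 · (3,3)A 4/4 · (3,4)A 4/4 · (3,5)A 5/5 · (3,6)A 3/3
The smallest same-type fraction is 3/7 at (1,5), which reduces to 3/7. Any threshold above that leaves this agent unsatisfied.

3/7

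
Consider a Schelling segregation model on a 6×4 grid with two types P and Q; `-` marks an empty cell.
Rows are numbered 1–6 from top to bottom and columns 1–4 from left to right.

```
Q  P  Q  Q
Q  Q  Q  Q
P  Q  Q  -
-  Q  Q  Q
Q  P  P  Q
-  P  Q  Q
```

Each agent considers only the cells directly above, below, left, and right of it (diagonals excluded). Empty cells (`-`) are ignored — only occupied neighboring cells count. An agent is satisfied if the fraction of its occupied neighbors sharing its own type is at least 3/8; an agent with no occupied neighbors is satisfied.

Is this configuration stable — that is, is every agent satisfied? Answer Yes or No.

No

Row 1: (1,1)Q 1/2 ok · (1,2)P 0/3 unhappy · (1,3)Q 2/3 ok · (1,4)Q 2/2 ok
Row 2: (2,1)Q 2/3 ok · (2,2)Q 3/4 ok · (2,3)Q 4/4 ok · (2,4)Q 2/2 ok
Row 3: (3,1)P 0/2 unhappy · (3,2)Q 3/4 ok · (3,3)Q 3/3 ok
Row 4: (4,2)Q 2/3 ok · (4,3)Q 3/4 ok · (4,4)Q 2/2 ok
Row 5: (5,1)Q 0/1 unhappy · (5,2)P 2/4 ok · (5,3)P 1/4 unhappy · (5,4)Q 2/3 ok
Row 6: (6,2)P 1/2 ok · (6,3)Q 1/3 unhappy · (6,4)Q 2/2 ok
For instance (1,2) has only 0/3 same-type neighbors, below 3/8.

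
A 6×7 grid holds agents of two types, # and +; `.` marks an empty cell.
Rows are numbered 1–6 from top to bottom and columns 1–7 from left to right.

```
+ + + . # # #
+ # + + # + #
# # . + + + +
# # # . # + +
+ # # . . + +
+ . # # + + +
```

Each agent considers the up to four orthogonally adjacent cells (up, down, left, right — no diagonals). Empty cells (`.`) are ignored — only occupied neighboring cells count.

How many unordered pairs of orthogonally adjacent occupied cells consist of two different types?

Scan each occupied cell's neighbors to the right and below so each pair is counted once.
Row 1: +(1,1)–+(1,2)= +(1,1)–+(2,1)= +(1,2)–+(1,3)= +(1,2)–#(2,2)≠ +(1,3)–+(2,3)= #(1,5)–#(1,6)= #(1,5)–#(2,5)= #(1,6)–#(1,7)= #(1,6)–+(2,6)≠ #(1,7)–#(2,7)=  → 2/10 unlike.
Row 2: +(2,1)–#(2,2)≠ +(2,1)–#(3,1)≠ #(2,2)–+(2,3)≠ #(2,2)–#(3,2)= +(2,3)–+(2,4)= +(2,4)–#(2,5)≠ +(2,4)–+(3,4)= #(2,5)–+(2,6)≠ #(2,5)–+(3,5)≠ +(2,6)–#(2,7)≠ +(2,6)–+(3,6)= #(2,7)–+(3,7)≠  → 8/12 unlike.
Row 3: #(3,1)–#(3,2)= #(3,1)–#(4,1)= #(3,2)–#(4,2)= +(3,4)–+(3,5)= +(3,5)–+(3,6)= +(3,5)–#(4,5)≠ +(3,6)–+(3,7)= +(3,6)–+(4,6)= +(3,7)–+(4,7)=  → 1/9 unlike.
Row 4: #(4,1)–#(4,2)= #(4,1)–+(5,1)≠ #(4,2)–#(4,3)= #(4,2)–#(5,2)= #(4,3)–#(5,3)= #(4,5)–+(4,6)≠ +(4,6)–+(4,7)= +(4,6)–+(5,6)= +(4,7)–+(5,7)=  → 2/9 unlike.
Row 5: +(5,1)–#(5,2)≠ +(5,1)–+(6,1)= #(5,2)–#(5,3)= #(5,3)–#(6,3)= +(5,6)–+(5,7)= +(5,6)–+(6,6)= +(5,7)–+(6,7)=  → 1/7 unlike.
Row 6: #(6,3)–#(6,4)= #(6,4)–+(6,5)≠ +(6,5)–+(6,6)= +(6,6)–+(6,7)=  → 1/4 unlike.
Total adjacent occupied pairs: 51; unlike-type pairs: 15.

15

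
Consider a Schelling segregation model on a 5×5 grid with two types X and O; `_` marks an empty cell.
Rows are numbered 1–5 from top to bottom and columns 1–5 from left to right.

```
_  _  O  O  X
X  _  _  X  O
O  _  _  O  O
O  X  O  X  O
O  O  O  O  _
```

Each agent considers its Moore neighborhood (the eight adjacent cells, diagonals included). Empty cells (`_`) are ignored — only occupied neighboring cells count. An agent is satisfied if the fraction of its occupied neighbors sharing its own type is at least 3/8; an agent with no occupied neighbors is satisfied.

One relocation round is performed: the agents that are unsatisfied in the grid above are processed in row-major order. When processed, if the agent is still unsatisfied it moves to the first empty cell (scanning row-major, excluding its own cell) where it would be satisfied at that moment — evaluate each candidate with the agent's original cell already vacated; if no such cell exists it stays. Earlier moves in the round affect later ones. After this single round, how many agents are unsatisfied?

1

Initially unsatisfied (in order): (1,5), (2,1), (2,4), (3,1), (4,2), (4,4).
  (1,5) → (1,1).
  (2,1): now satisfied by earlier moves; stays.
  (2,4) → (1,2).
  (3,1) → (1,5).
  (4,2) → (2,2).
  (4,4) → (2,3).
Resulting grid:
X X O O O
X X X _ O
_ _ _ O O
O _ O _ O
O O O O _
Unsatisfied now: (1,3).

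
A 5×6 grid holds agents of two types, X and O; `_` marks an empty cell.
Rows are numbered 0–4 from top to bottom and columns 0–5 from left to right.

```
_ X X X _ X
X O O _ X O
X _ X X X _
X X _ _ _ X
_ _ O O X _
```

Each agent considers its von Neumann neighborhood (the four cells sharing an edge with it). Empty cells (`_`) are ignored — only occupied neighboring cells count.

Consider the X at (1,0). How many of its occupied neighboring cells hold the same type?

1

Occupied neighbors of (1,0): (2,0)=X, (1,1)=O.
Same type (X): 1 of 2.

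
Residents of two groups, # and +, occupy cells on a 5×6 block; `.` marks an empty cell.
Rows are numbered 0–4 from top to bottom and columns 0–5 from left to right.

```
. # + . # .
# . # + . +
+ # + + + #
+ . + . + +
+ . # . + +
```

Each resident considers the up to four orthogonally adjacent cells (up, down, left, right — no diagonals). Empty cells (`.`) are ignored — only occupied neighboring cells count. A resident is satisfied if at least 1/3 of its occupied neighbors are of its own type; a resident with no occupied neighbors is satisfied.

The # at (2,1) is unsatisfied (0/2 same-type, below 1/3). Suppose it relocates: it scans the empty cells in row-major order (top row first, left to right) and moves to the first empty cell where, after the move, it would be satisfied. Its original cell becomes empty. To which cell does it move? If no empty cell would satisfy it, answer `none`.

Vacating (2,1). Empty cells in order:
  (0,0): 2/2 same-type → satisfied — stop here.

(0,0)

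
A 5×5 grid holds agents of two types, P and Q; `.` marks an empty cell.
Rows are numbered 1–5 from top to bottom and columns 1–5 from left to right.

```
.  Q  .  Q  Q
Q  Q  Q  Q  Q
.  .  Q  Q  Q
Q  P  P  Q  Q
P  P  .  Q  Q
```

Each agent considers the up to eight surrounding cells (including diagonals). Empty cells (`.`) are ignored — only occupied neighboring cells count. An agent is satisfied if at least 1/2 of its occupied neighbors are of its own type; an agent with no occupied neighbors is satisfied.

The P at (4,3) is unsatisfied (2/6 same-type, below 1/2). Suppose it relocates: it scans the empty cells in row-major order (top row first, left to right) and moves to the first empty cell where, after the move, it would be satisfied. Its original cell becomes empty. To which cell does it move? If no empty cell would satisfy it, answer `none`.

Vacating (4,3). Empty cells in order:
  (1,1): 0/3 same-type → still unsatisfied.
  (1,3): 0/5 same-type → still unsatisfied.
  (3,1): 1/4 same-type → still unsatisfied.
  (3,2): 1/6 same-type → still unsatisfied.
  (5,3): 2/4 same-type → satisfied — stop here.

(5,3)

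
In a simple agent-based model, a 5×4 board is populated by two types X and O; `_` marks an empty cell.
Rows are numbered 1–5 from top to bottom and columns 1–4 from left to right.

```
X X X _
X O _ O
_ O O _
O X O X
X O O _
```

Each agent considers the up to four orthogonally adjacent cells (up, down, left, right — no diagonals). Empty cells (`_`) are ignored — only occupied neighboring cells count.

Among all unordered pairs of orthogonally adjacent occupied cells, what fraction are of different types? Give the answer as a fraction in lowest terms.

Scan each occupied cell's neighbors to the right and below so each pair is counted once.
From row 1: 1 unlike of 4 pairs (running 1/4).
From row 2: 1 unlike of 2 pairs (running 2/6).
From row 3: 1 unlike of 3 pairs (running 3/9).
From row 4: 5 unlike of 6 pairs (running 8/15).
From row 5: 1 unlike of 2 pairs (running 9/17).
Total adjacent occupied pairs: 17; unlike-type pairs: 9.
9/17 is already in lowest terms.

9/17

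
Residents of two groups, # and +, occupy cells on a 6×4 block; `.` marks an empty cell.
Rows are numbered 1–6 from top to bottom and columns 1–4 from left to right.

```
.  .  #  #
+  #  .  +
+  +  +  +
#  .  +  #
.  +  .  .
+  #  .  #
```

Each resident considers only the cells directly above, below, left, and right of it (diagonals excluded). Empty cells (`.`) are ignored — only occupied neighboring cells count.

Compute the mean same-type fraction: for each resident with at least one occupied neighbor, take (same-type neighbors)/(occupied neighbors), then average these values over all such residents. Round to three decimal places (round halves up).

0.400

(1,3)# 1/1
(1,4)# 1/2
(2,1)+ 1/2
(2,2)# 0/2
(2,4)+ 1/2
(3,1)+ 2/3
(3,2)+ 2/3
(3,3)+ 3/3
(3,4)+ 2/3
(4,1)# 0/1
(4,3)+ 1/2
(4,4)# 0/2
(5,2)+ 0/1
(6,1)+ 0/1
(6,2)# 0/2
(6,4)# — no occupied neighbors
Sum over 15 residents: 1/1 + 1/2 + 1/2 + 0/2 + 1/2 + 2/3 + 2/3 + 3/3 + 2/3 + 0/1 + 1/2 + 0/2 + 0/1 + 0/1 + 0/2 = 6; mean = 6 ÷ 15 = 2/5 = 0.4 → 0.400.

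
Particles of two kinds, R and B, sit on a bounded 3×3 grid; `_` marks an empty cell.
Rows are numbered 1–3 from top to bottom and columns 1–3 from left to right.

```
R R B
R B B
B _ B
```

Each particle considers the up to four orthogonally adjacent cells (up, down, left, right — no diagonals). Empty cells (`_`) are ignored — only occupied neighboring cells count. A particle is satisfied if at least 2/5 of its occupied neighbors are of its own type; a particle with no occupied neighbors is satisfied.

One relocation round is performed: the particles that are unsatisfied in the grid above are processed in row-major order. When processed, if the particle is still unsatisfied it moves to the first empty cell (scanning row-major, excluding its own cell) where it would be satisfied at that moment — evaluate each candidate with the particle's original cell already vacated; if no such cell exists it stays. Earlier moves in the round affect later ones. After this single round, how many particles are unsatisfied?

Initially unsatisfied (in order): (1,2), (2,1), (2,2), (3,1).
  (1,2): no empty cell satisfies it; stays.
  (2,1): no empty cell satisfies it; stays.
  (2,2) → (3,2).
  (3,1): now satisfied by earlier moves; stays.
Resulting grid:
R R B
R _ B
B B B
All satisfied now.

0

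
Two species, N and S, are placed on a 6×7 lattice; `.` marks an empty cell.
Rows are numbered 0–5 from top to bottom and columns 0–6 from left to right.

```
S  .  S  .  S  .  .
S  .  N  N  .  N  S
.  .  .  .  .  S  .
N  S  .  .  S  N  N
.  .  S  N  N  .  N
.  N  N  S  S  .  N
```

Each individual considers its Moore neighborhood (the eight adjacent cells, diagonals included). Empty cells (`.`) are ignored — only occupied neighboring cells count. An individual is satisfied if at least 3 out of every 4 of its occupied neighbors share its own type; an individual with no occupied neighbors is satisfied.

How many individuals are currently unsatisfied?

Row 0: (0,0)S 1/1 ok · (0,2)S 0/2 unhappy · (0,4)S 0/2 unhappy
Row 1: (1,0)S 1/1 ok · (1,2)N 1/2 unhappy · (1,3)N 1/3 unhappy · (1,5)N 0/3 unhappy · (1,6)S 1/2 unhappy
Row 2: (2,5)S 2/5 unhappy
Row 3: (3,0)N 0/1 unhappy · (3,1)S 1/2 unhappy · (3,4)S 1/4 unhappy · (3,5)N 3/5 unhappy · (3,6)N 2/3 unhappy
Row 4: (4,2)S 2/5 unhappy · (4,3)N 2/6 unhappy · (4,4)N 2/5 unhappy · (4,6)N 3/3 ok
Row 5: (5,1)N 1/2 unhappy · (5,2)N 2/4 unhappy · (5,3)S 2/5 unhappy · (5,4)S 1/3 unhappy · (5,6)N 1/1 ok
Unsatisfied: (0,2), (0,4), (1,2), (1,3), (1,5), (1,6), (2,5), (3,0), (3,1), (3,4), (3,5), (3,6), (4,2), (4,3), (4,4), (5,1), (5,2), (5,3), (5,4) — 19 in total.

19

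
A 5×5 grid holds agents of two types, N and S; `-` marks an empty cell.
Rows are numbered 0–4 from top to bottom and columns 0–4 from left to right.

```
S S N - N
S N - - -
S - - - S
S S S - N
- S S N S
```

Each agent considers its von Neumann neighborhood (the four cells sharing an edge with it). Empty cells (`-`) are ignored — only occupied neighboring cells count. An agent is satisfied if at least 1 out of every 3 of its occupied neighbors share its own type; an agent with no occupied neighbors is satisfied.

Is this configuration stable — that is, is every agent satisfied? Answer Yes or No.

Row 0: (0,0)S 2/2 ok · (0,1)S 1/3 ok · (0,2)N 0/1 unhappy · (0,4)N 0/0 ok
Row 1: (1,0)S 2/3 ok · (1,1)N 0/2 unhappy
Row 2: (2,0)S 2/2 ok · (2,4)S 0/1 unhappy
Row 3: (3,0)S 2/2 ok · (3,1)S 3/3 ok · (3,2)S 2/2 ok · (3,4)N 0/2 unhappy
Row 4: (4,1)S 2/2 ok · (4,2)S 2/3 ok · (4,3)N 0/2 unhappy · (4,4)S 0/2 unhappy
For instance (0,2) has only 0/1 same-type neighbors, below 1/3.

No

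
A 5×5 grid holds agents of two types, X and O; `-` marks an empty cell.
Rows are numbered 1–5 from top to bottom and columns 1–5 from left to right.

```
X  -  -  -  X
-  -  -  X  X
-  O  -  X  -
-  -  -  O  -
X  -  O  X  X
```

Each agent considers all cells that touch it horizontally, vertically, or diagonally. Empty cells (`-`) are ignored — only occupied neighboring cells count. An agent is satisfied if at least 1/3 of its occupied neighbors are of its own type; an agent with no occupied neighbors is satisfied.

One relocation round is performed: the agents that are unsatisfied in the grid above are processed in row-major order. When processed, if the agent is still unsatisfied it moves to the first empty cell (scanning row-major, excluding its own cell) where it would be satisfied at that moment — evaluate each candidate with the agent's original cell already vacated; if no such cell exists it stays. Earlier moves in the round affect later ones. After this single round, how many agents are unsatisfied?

Initially unsatisfied (in order): (4,4).
  (4,4) → (2,1).
Resulting grid:
X - - - X
O - - X X
- O - X -
- - - - -
X - O X X
Unsatisfied now: (1,1), (5,3).

2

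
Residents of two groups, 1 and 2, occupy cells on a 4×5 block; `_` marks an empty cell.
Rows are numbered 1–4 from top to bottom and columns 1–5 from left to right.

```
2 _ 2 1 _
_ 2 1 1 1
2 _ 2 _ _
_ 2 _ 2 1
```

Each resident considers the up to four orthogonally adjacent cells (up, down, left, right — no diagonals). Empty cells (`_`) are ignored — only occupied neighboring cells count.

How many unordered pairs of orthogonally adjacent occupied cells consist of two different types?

Scan each occupied cell's neighbors to the right and below so each pair is counted once.
Row 1: 2(1,3)–1(1,4)≠ 2(1,3)–1(2,3)≠ 1(1,4)–1(2,4)=  → 2/3 unlike.
Row 2: 2(2,2)–1(2,3)≠ 1(2,3)–1(2,4)= 1(2,3)–2(3,3)≠ 1(2,4)–1(2,5)=  → 2/4 unlike.
Row 4: 2(4,4)–1(4,5)≠  → 1/1 unlike.
Total adjacent occupied pairs: 8; unlike-type pairs: 5.

5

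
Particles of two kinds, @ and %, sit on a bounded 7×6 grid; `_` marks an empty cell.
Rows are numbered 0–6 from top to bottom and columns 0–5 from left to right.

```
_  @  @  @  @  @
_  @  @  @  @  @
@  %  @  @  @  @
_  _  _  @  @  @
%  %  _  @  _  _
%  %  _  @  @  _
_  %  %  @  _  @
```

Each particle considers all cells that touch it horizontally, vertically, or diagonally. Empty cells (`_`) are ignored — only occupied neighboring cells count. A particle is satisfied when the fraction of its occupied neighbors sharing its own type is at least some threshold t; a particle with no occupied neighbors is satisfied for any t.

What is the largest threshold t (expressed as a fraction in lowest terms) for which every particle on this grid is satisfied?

(0,1)@ 3/3
(0,2)@ 5/5
(0,3)@ 5/5
(0,4)@ 5/5
(0,5)@ 3/3
(1,1)@ 5/6
(1,2)@ 7/8
(1,3)@ 8/8
(1,4)@ 8/8
(1,5)@ 5/5
(2,0)@ 1/2
(2,1)% 0/4
(2,2)@ 5/6
(2,3)@ 7/7
(2,4)@ 8/8
(2,5)@ 5/5
(3,3)@ 5/5
(3,4)@ 6/6
(3,5)@ 3/3
(4,0)% 3/3
(4,1)% 3/3
(4,3)@ 4/4
(5,0)% 4/4
(5,1)% 5/5
(5,3)@ 3/4
(5,4)@ 4/4
(6,1)% 3/3
(6,2)% 2/4
(6,3)@ 2/3
(6,5)@ 1/1
The smallest same-type fraction is 0/4 at (2,1), which reduces to 0/1. Any threshold above that leaves this particle unsatisfied.

0/1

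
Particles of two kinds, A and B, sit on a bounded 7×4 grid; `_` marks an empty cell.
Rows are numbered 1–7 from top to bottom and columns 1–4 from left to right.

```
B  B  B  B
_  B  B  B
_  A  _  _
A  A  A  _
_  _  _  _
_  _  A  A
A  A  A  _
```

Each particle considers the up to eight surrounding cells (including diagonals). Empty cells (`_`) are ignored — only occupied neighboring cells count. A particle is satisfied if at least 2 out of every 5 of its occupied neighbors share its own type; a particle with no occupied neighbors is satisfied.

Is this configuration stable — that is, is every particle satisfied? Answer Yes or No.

Yes

(1,1)B 2/2 ok
(1,2)B 4/4 ok
(1,3)B 5/5 ok
(1,4)B 3/3 ok
(2,2)B 4/5 ok
(2,3)B 5/6 ok
(2,4)B 3/3 ok
(3,2)A 3/5 ok
(4,1)A 2/2 ok
(4,2)A 3/3 ok
(4,3)A 2/2 ok
(6,3)A 3/3 ok
(6,4)A 2/2 ok
(7,1)A 1/1 ok
(7,2)A 3/3 ok
(7,3)A 3/3 ok
All meet the threshold, so the configuration is stable.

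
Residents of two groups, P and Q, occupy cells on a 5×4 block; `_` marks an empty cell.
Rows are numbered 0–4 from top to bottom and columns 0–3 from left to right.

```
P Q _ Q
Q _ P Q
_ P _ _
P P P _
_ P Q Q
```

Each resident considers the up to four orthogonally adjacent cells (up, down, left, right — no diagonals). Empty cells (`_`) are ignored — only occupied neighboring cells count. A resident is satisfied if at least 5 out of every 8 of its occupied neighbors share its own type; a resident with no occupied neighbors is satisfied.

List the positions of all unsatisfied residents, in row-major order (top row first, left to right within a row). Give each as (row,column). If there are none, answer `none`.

(0,0), (0,1), (1,0), (1,2), (1,3), (3,2), (4,1), (4,2)

(0,0)P 0/2 ✗
(0,1)Q 0/1 ✗
(0,3)Q 1/1 ✓
(1,0)Q 0/1 ✗
(1,2)P 0/1 ✗
(1,3)Q 1/2 ✗
(2,1)P 1/1 ✓
(3,0)P 1/1 ✓
(3,1)P 4/4 ✓
(3,2)P 1/2 ✗
(4,1)P 1/2 ✗
(4,2)Q 1/3 ✗
(4,3)Q 1/1 ✓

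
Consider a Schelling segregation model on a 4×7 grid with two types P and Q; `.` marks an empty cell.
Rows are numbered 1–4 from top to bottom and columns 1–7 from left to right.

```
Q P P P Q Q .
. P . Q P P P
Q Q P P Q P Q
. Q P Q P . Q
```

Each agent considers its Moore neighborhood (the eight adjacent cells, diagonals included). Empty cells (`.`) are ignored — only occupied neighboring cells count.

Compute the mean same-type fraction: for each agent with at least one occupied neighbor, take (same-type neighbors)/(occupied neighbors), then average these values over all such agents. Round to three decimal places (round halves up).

0.437

(1,1)Q 0/2
(1,2)P 2/3
(1,3)P 3/4
(1,4)P 2/4
(1,5)Q 2/5
(1,6)Q 1/4
(2,2)P 3/6
(2,4)Q 2/7
(2,5)P 4/8
(2,6)P 3/7
(2,7)P 2/4
(3,1)Q 2/3
(3,2)Q 2/5
(3,3)P 3/7
(3,4)P 4/7
(3,5)Q 2/7
(3,6)P 4/7
(3,7)Q 1/4
(4,2)Q 2/4
(4,3)P 2/5
(4,4)Q 1/5
(4,5)P 2/4
(4,7)Q 1/2
Sum over 23 agents: 0/2 + 2/3 + 3/4 + 2/4 + 2/5 + 1/4 + 3/6 + 2/7 + 4/8 + 3/7 + 2/4 + 2/3 + 2/5 + 3/7 + 4/7 + 2/7 + 4/7 + 1/4 + 2/4 + 2/5 + 1/5 + 2/4 + 1/2 = 4223/420; mean = 4223/420 ÷ 23 = 4223/9660 = 0.437163… → 0.437.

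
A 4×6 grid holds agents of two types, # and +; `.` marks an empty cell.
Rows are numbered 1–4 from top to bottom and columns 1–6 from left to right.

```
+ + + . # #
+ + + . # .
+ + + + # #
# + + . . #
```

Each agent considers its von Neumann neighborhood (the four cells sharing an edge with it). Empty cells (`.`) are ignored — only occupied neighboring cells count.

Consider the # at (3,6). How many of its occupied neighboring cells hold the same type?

2

Occupied neighbors of (3,6): (4,6)=#, (3,5)=#.
Same type (#): 2 of 2.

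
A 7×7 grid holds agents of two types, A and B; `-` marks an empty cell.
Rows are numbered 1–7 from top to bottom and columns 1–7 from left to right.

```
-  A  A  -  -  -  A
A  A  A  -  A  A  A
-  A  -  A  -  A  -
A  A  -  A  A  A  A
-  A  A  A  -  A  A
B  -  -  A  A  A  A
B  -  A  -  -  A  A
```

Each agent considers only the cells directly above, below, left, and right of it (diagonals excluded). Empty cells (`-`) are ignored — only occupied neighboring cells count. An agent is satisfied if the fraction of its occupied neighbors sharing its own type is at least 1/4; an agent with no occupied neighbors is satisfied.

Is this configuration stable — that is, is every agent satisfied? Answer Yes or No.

Yes

Row 1: (1,2)A 2/2 satisfied · (1,3)A 2/2 satisfied · (1,7)A 1/1 satisfied
Row 2: (2,1)A 1/1 satisfied · (2,2)A 4/4 satisfied · (2,3)A 2/2 satisfied · (2,5)A 1/1 satisfied · (2,6)A 3/3 satisfied · (2,7)A 2/2 satisfied
Row 3: (3,2)A 2/2 satisfied · (3,4)A 1/1 satisfied · (3,6)A 2/2 satisfied
Row 4: (4,1)A 1/1 satisfied · (4,2)A 3/3 satisfied · (4,4)A 3/3 satisfied · (4,5)A 2/2 satisfied · (4,6)A 4/4 satisfied · (4,7)A 2/2 satisfied
Row 5: (5,2)A 2/2 satisfied · (5,3)A 2/2 satisfied · (5,4)A 3/3 satisfied · (5,6)A 3/3 satisfied · (5,7)A 3/3 satisfied
Row 6: (6,1)B 1/1 satisfied · (6,4)A 2/2 satisfied · (6,5)A 2/2 satisfied · (6,6)A 4/4 satisfied · (6,7)A 3/3 satisfied
Row 7: (7,1)B 1/1 satisfied · (7,3)A 0/0 satisfied · (7,6)A 2/2 satisfied · (7,7)A 2/2 satisfied
All meet the threshold, so the configuration is stable.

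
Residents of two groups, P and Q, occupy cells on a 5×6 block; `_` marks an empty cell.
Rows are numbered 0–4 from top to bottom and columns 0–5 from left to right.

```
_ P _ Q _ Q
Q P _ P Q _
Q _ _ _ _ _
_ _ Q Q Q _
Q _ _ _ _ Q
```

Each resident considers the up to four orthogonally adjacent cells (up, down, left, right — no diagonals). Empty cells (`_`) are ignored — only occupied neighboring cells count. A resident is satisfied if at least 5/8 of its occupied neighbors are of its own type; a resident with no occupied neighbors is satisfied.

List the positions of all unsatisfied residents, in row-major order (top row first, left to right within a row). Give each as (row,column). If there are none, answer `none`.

(0,1)P 1/1 ok
(0,3)Q 0/1 unhappy
(0,5)Q 0/0 ok
(1,0)Q 1/2 unhappy
(1,1)P 1/2 unhappy
(1,3)P 0/2 unhappy
(1,4)Q 0/1 unhappy
(2,0)Q 1/1 ok
(3,2)Q 1/1 ok
(3,3)Q 2/2 ok
(3,4)Q 1/1 ok
(4,0)Q 0/0 ok
(4,5)Q 0/0 ok

(0,3), (1,0), (1,1), (1,3), (1,4)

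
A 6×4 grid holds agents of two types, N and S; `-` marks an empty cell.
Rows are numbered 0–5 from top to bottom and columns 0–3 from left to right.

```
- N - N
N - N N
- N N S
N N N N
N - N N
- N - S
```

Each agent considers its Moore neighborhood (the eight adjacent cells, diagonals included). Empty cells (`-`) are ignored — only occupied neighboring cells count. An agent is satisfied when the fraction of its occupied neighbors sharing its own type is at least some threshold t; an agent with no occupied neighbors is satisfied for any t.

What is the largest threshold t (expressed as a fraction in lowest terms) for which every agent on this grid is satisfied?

Row 0: (0,1)N 2/2 · (0,3)N 2/2
Row 1: (1,0)N 2/2 · (1,2)N 5/6 · (1,3)N 3/4
Row 2: (2,1)N 6/6 · (2,2)N 6/7 · (2,3)S 0/5
Row 3: (3,0)N 3/3 · (3,1)N 6/6 · (3,2)N 6/7 · (3,3)N 4/5
Row 4: (4,0)N 3/3 · (4,2)N 5/6 · (4,3)N 3/4
Row 5: (5,1)N 2/2 · (5,3)S 0/2
The smallest same-type fraction is 0/5 at (2,3), which reduces to 0/1. Any threshold above that leaves this agent unsatisfied.

0/1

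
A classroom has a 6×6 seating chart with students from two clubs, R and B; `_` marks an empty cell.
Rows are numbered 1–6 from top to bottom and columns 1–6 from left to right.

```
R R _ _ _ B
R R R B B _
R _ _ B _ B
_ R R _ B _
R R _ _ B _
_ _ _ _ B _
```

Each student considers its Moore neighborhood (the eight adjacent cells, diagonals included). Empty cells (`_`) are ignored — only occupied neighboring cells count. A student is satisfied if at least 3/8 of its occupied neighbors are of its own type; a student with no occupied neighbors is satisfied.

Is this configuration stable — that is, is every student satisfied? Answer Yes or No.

(1,1)R 3/3 ✓
(1,2)R 4/4 ✓
(1,6)B 1/1 ✓
(2,1)R 4/4 ✓
(2,2)R 5/5 ✓
(2,3)R 2/4 ✓
(2,4)B 2/3 ✓
(2,5)B 4/4 ✓
(3,1)R 3/3 ✓
(3,4)B 3/5 ✓
(3,6)B 2/2 ✓
(4,2)R 4/4 ✓
(4,3)R 2/3 ✓
(4,5)B 3/3 ✓
(5,1)R 2/2 ✓
(5,2)R 3/3 ✓
(5,5)B 2/2 ✓
(6,5)B 1/1 ✓
All meet the threshold, so the configuration is stable.

Yes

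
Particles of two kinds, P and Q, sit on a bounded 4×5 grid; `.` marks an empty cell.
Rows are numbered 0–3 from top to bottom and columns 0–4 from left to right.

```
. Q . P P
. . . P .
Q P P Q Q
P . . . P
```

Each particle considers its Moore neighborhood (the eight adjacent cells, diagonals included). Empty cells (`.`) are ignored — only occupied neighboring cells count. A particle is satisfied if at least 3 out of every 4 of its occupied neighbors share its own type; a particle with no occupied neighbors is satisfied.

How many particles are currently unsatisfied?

8

Row 0: (0,1)Q 0/0 satisfied · (0,3)P 2/2 satisfied · (0,4)P 2/2 satisfied
Row 1: (1,3)P 3/5 not
Row 2: (2,0)Q 0/2 not · (2,1)P 2/3 not · (2,2)P 2/3 not · (2,3)Q 1/4 not · (2,4)Q 1/3 not
Row 3: (3,0)P 1/2 not · (3,4)P 0/2 not
Unsatisfied: (1,3), (2,0), (2,1), (2,2), (2,3), (2,4), (3,0), (3,4) — 8 in total.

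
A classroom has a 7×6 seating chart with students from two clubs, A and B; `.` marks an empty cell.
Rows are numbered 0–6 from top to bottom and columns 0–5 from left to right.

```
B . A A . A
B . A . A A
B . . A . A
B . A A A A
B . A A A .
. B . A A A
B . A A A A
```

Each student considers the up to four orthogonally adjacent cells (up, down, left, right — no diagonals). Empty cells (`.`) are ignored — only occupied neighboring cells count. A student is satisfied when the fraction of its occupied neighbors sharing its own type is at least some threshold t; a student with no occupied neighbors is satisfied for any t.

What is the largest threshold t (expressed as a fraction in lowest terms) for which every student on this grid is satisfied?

1/1

(0,0)B 1/1
(0,2)A 2/2
(0,3)A 1/1
(0,5)A 1/1
(1,0)B 2/2
(1,2)A 1/1
(1,4)A 1/1
(1,5)A 3/3
(2,0)B 2/2
(2,3)A 1/1
(2,5)A 2/2
(3,0)B 2/2
(3,2)A 2/2
(3,3)A 4/4
(3,4)A 3/3
(3,5)A 2/2
(4,0)B 1/1
(4,2)A 2/2
(4,3)A 4/4
(4,4)A 3/3
(5,1)B — no occupied neighbors
(5,3)A 3/3
(5,4)A 4/4
(5,5)A 2/2
(6,0)B — no occupied neighbors
(6,2)A 1/1
(6,3)A 3/3
(6,4)A 3/3
(6,5)A 2/2
The smallest same-type fraction is 1/1 at (0,0), which reduces to 1/1. Any threshold above that leaves this student unsatisfied.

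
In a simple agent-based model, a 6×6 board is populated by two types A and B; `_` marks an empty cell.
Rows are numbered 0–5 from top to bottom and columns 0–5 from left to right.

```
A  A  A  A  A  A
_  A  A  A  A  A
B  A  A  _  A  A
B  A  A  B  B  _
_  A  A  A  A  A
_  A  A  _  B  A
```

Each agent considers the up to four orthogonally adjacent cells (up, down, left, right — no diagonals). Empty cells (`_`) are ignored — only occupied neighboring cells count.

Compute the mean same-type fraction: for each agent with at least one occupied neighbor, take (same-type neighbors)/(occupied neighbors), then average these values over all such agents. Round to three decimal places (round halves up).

0.808

Row 0: (0,0)A 1/1 · (0,1)A 3/3 · (0,2)A 3/3 · (0,3)A 3/3 · (0,4)A 3/3 · (0,5)A 2/2
Row 1: (1,1)A 3/3 · (1,2)A 4/4 · (1,3)A 3/3 · (1,4)A 4/4 · (1,5)A 3/3
Row 2: (2,0)B 1/2 · (2,1)A 3/4 · (2,2)A 3/3 · (2,4)A 2/3 · (2,5)A 2/2
Row 3: (3,0)B 1/2 · (3,1)A 3/4 · (3,2)A 3/4 · (3,3)B 1/3 · (3,4)B 1/3
Row 4: (4,1)A 3/3 · (4,2)A 4/4 · (4,3)A 2/3 · (4,4)A 2/4 · (4,5)A 2/2
Row 5: (5,1)A 2/2 · (5,2)A 2/2 · (5,4)B 0/2 · (5,5)A 1/2
Sum over 30 agents: 1/1 + 3/3 + 3/3 + 3/3 + 3/3 + 2/2 + 3/3 + 4/4 + 3/3 + 4/4 + 3/3 + 1/2 + 3/4 + 3/3 + 2/3 + 2/2 + 1/2 + 3/4 + 3/4 + 1/3 + 1/3 + 3/3 + 4/4 + 2/3 + 2/4 + 2/2 + 2/2 + 2/2 + 0/2 + 1/2 = 97/4; mean = 97/4 ÷ 30 = 97/120 = 0.808333… → 0.808.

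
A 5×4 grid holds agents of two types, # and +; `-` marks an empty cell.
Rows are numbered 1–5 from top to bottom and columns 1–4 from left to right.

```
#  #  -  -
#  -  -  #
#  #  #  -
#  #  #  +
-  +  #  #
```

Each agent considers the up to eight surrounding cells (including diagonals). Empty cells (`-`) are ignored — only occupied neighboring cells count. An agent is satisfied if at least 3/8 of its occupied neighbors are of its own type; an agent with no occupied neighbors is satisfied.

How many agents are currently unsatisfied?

2

(1,1)# 2/2 ✓
(1,2)# 2/2 ✓
(2,1)# 4/4 ✓
(2,4)# 1/1 ✓
(3,1)# 4/4 ✓
(3,2)# 6/6 ✓
(3,3)# 4/5 ✓
(4,1)# 3/4 ✓
(4,2)# 6/7 ✓
(4,3)# 5/7 ✓
(4,4)+ 0/4 ✗
(5,2)+ 0/4 ✗
(5,3)# 3/5 ✓
(5,4)# 2/3 ✓
Unsatisfied: (4,4), (5,2) — 2 in total.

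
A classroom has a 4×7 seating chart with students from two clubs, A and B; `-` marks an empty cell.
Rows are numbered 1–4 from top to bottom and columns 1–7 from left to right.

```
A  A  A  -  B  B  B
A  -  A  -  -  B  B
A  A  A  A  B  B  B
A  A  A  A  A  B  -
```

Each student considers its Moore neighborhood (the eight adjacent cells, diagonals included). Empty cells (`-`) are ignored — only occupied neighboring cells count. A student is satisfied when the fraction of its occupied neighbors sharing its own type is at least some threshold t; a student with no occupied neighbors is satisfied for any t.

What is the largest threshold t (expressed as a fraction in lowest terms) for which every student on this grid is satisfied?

(1,1)A 2/2
(1,2)A 4/4
(1,3)A 2/2
(1,5)B 2/2
(1,6)B 4/4
(1,7)B 3/3
(2,1)A 4/4
(2,3)A 5/5
(2,6)B 7/7
(2,7)B 5/5
(3,1)A 4/4
(3,2)A 7/7
(3,3)A 6/6
(3,4)A 5/6
(3,5)B 3/6
(3,6)B 5/6
(3,7)B 4/4
(4,1)A 3/3
(4,2)A 5/5
(4,3)A 5/5
(4,4)A 4/5
(4,5)A 2/5
(4,6)B 3/4
The smallest same-type fraction is 2/5 at (4,5), which reduces to 2/5. Any threshold above that leaves this student unsatisfied.

2/5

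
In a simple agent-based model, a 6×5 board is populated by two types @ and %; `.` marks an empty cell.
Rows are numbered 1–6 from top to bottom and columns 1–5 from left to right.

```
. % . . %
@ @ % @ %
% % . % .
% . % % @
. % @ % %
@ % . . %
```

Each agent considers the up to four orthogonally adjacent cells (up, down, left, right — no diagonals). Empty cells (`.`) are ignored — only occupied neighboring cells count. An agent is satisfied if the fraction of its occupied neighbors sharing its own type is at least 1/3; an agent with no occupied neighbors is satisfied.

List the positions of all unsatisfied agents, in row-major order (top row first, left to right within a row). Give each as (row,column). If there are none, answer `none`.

(1,2)% 0/1 unhappy
(1,5)% 1/1 ok
(2,1)@ 1/2 ok
(2,2)@ 1/4 unhappy
(2,3)% 0/2 unhappy
(2,4)@ 0/3 unhappy
(2,5)% 1/2 ok
(3,1)% 2/3 ok
(3,2)% 1/2 ok
(3,4)% 1/2 ok
(4,1)% 1/1 ok
(4,3)% 1/2 ok
(4,4)% 3/4 ok
(4,5)@ 0/2 unhappy
(5,2)% 1/2 ok
(5,3)@ 0/3 unhappy
(5,4)% 2/3 ok
(5,5)% 2/3 ok
(6,1)@ 0/1 unhappy
(6,2)% 1/2 ok
(6,5)% 1/1 ok

(1,2), (2,2), (2,3), (2,4), (4,5), (5,3), (6,1)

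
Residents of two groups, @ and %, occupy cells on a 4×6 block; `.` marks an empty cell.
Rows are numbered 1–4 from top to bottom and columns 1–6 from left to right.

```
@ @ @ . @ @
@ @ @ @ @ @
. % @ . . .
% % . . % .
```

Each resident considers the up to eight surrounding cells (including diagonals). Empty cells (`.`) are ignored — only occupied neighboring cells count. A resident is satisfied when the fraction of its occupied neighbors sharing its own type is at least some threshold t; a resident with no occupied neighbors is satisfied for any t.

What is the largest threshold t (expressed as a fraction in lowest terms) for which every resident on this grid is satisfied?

Row 1: (1,1)@ 3/3 · (1,2)@ 5/5 · (1,3)@ 4/4 · (1,5)@ 4/4 · (1,6)@ 3/3
Row 2: (2,1)@ 3/4 · (2,2)@ 6/7 · (2,3)@ 5/6 · (2,4)@ 5/5 · (2,5)@ 4/4 · (2,6)@ 3/3
Row 3: (3,2)% 2/6 · (3,3)@ 3/5
Row 4: (4,1)% 2/2 · (4,2)% 2/3 · (4,5)% — no occupied neighbors
The smallest same-type fraction is 2/6 at (3,2), which reduces to 1/3. Any threshold above that leaves this resident unsatisfied.

1/3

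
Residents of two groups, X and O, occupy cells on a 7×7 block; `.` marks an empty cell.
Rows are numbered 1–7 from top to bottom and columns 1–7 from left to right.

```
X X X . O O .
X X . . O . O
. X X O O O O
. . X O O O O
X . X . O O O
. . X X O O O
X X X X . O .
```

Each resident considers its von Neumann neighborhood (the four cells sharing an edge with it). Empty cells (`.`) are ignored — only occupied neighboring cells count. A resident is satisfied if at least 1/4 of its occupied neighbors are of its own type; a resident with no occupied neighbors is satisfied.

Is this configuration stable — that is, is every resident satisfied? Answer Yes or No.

Yes

(1,1)X 2/2 satisfied
(1,2)X 3/3 satisfied
(1,3)X 1/1 satisfied
(1,5)O 2/2 satisfied
(1,6)O 1/1 satisfied
(2,1)X 2/2 satisfied
(2,2)X 3/3 satisfied
(2,5)O 2/2 satisfied
(2,7)O 1/1 satisfied
(3,2)X 2/2 satisfied
(3,3)X 2/3 satisfied
(3,4)O 2/3 satisfied
(3,5)O 4/4 satisfied
(3,6)O 3/3 satisfied
(3,7)O 3/3 satisfied
(4,3)X 2/3 satisfied
(4,4)O 2/3 satisfied
(4,5)O 4/4 satisfied
(4,6)O 4/4 satisfied
(4,7)O 3/3 satisfied
(5,1)X 0/0 satisfied
(5,3)X 2/2 satisfied
(5,5)O 3/3 satisfied
(5,6)O 4/4 satisfied
(5,7)O 3/3 satisfied
(6,3)X 3/3 satisfied
(6,4)X 2/3 satisfied
(6,5)O 2/3 satisfied
(6,6)O 4/4 satisfied
(6,7)O 2/2 satisfied
(7,1)X 1/1 satisfied
(7,2)X 2/2 satisfied
(7,3)X 3/3 satisfied
(7,4)X 2/2 satisfied
(7,6)O 1/1 satisfied
All meet the threshold, so the configuration is stable.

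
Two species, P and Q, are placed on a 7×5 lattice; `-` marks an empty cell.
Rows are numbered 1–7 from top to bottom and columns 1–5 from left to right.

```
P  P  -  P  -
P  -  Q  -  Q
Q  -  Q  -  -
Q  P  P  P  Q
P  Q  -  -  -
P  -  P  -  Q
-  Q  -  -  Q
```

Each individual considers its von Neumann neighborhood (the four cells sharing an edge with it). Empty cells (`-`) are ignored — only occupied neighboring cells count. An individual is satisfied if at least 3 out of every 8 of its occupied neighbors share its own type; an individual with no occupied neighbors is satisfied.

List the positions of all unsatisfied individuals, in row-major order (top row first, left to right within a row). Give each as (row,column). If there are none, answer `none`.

(4,1), (4,2), (4,5), (5,1), (5,2)

Row 1: (1,1)P 2/2 satisfied · (1,2)P 1/1 satisfied · (1,4)P 0/0 satisfied
Row 2: (2,1)P 1/2 satisfied · (2,3)Q 1/1 satisfied · (2,5)Q 0/0 satisfied
Row 3: (3,1)Q 1/2 satisfied · (3,3)Q 1/2 satisfied
Row 4: (4,1)Q 1/3 not · (4,2)P 1/3 not · (4,3)P 2/3 satisfied · (4,4)P 1/2 satisfied · (4,5)Q 0/1 not
Row 5: (5,1)P 1/3 not · (5,2)Q 0/2 not
Row 6: (6,1)P 1/1 satisfied · (6,3)P 0/0 satisfied · (6,5)Q 1/1 satisfied
Row 7: (7,2)Q 0/0 satisfied · (7,5)Q 1/1 satisfied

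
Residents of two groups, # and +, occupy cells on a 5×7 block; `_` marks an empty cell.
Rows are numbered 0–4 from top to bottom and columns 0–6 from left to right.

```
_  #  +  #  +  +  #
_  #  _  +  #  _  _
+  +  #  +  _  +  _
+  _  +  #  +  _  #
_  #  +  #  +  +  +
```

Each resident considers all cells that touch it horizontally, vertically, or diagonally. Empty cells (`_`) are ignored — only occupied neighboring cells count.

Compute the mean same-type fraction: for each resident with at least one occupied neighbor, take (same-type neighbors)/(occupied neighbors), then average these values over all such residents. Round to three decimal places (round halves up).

Row 0: (0,1)# 1/2 · (0,2)+ 1/4 · (0,3)# 1/4 · (0,4)+ 2/4 · (0,5)+ 1/3 · (0,6)# 0/1
Row 1: (1,1)# 2/5 · (1,3)+ 3/6 · (1,4)# 1/6
Row 2: (2,0)+ 2/3 · (2,1)+ 3/5 · (2,2)# 2/6 · (2,3)+ 3/6 · (2,5)+ 1/3
Row 3: (3,0)+ 2/3 · (3,2)+ 3/7 · (3,3)# 2/7 · (3,4)+ 4/6 · (3,6)# 0/3
Row 4: (4,1)# 0/3 · (4,2)+ 1/4 · (4,3)# 1/5 · (4,4)+ 2/4 · (4,5)+ 3/4 · (4,6)+ 1/2
Sum over 25 residents: 1/2 + 1/4 + 1/4 + 2/4 + 1/3 + 0/1 + 2/5 + 3/6 + 1/6 + 2/3 + 3/5 + 2/6 + 3/6 + 1/3 + 2/3 + 3/7 + 2/7 + 4/6 + 0/3 + 0/3 + 1/4 + 1/5 + 2/4 + 3/4 + 1/2 = 1006/105; mean = 1006/105 ÷ 25 = 1006/2625 = 0.383238… → 0.383.

0.383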